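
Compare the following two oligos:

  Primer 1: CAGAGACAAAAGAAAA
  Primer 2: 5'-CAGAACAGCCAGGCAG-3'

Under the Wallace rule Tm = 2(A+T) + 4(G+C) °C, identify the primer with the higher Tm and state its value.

Primer 1: A+T=11, G+C=5 → Tm = 2(11)+4(5) = 42°C
Primer 2: A+T=6, G+C=10 → Tm = 2(6)+4(10) = 52°C
42°C vs 52°C → primer 2 is higher.

Primer 2, 52°C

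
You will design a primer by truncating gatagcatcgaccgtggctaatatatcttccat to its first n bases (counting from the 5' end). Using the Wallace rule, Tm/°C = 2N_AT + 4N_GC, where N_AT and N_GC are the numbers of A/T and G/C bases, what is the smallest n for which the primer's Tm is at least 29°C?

n = 10

First 9 bases: GATAGCATC → Tm = 26°C (< 29°C)
First 10 bases: GATAGCATCG → Tm = 30°C (≥ 29°C)
Since every base adds ≥2°C, Tm only increases with n, so the threshold is first crossed at n = 10.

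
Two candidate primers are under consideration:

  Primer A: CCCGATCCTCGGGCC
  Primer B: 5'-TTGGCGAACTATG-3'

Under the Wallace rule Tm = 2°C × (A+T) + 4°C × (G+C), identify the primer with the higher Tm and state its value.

Primer A, 54°C

Primer A: A+T=3, G+C=12 → Tm = 2(3)+4(12) = 54°C
Primer B: A+T=7, G+C=6 → Tm = 2(7)+4(6) = 38°C
54°C vs 38°C → primer A is higher.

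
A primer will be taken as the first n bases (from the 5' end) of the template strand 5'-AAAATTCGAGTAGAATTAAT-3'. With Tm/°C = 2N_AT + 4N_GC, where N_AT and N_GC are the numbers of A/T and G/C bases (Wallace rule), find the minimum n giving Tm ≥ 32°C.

First 12 bases: AAAATTCGAGTA → Tm = 30°C (< 32°C)
First 13 bases: AAAATTCGAGTAG → Tm = 34°C (≥ 32°C)
Since every base adds ≥2°C, Tm only increases with n, so the threshold is first crossed at n = 13.

n = 13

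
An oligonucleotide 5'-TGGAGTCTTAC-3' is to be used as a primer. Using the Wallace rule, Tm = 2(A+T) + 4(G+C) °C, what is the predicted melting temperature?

Scanning the sequence gives C=2, G=3, T=4, A=2.
AT pairs contribute 6, GC pairs contribute 5.
Tm = 2×6 + 4×5 = 32°C

32°C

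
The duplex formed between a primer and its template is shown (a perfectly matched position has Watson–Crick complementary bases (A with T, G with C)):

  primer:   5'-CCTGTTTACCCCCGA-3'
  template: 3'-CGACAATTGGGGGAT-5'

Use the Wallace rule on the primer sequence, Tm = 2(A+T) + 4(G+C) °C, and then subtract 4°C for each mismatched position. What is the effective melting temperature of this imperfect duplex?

Primer base counts: A=2, T=4, G=2, C=7 → A+T=6, G+C=9
Perfect-match Tm = 2(6) + 4(9) = 12 + 36 = 48°C
Mismatches (positions where the bases are not complementary): 3 (at positions 1, 7, 14)
Effective Tm = 48 − 3×4 = 48 − 12 = 36°C

36°C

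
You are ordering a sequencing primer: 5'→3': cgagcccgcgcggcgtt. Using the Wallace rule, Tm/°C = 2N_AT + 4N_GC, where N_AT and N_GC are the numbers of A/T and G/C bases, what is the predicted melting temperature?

Counting bases: A=1, G=7, T=2, C=7
So N_AT = 3 and N_GC = 14.
Tm = 2(3) + 4(14) = 6 + 56 = 62°C

62°C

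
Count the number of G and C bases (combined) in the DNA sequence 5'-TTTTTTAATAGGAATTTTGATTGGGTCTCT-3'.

Base counts: T=16, A=6, C=2, G=6
G+C = 6 + 2 = 8

8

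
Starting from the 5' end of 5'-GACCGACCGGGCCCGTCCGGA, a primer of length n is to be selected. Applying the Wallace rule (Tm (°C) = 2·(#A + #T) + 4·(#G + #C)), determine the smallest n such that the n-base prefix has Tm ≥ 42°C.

n = 12

First 11 bases: GACCGACCGGG → Tm = 40°C (< 42°C)
First 12 bases: GACCGACCGGGC → Tm = 44°C (≥ 42°C)
Each additional base adds 2°C (A/T) or 4°C (G/C), so Tm is non-decreasing in n; n = 12 is the first length to reach 42°C.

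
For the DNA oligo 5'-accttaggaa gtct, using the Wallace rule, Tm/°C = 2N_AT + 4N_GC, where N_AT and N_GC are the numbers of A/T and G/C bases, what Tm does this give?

40°C

Scanning the sequence gives C=3, A=4, T=4, G=3.
A+T = 8, G+C = 6
Tm = 4·6 + 2·8 = 24 + 16 = 40°C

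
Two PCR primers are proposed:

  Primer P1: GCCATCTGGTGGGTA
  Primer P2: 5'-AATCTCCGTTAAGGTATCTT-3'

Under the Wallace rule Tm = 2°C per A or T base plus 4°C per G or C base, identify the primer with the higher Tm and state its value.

Primer P1: A+T=6, G+C=9 → Tm = 2(6)+4(9) = 48°C
Primer P2: A+T=13, G+C=7 → Tm = 2(13)+4(7) = 54°C
48°C vs 54°C → primer P2 is higher.

Primer P2, 54°C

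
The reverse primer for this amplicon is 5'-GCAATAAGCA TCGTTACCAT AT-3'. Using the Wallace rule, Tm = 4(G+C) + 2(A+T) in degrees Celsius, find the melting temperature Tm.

G=3, A=8, C=5, T=6
So N_AT = 14 and N_GC = 8.
Tm = 4·8 + 2·14 = 32 + 28 = 60°C

60°C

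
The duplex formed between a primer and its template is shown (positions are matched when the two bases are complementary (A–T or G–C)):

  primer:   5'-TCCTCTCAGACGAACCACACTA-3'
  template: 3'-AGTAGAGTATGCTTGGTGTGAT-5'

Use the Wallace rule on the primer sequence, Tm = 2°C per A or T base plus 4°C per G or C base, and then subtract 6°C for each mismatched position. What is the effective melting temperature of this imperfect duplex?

54°C

Primer base counts: A=7, T=4, G=2, C=9 → A+T=11, G+C=11
Perfect-match Tm = 2(11) + 4(11) = 22 + 44 = 66°C
Mismatches (positions where the bases are not complementary): 2 (at positions 3, 9)
Effective Tm = 66 − 2×6 = 66 − 12 = 54°C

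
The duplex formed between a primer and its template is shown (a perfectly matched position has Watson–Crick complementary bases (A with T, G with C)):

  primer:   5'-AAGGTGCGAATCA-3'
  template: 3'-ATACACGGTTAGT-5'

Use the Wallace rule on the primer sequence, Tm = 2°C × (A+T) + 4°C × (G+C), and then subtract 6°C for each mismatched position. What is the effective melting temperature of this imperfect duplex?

Primer base counts: A=5, T=2, G=4, C=2 → A+T=7, G+C=6
Perfect-match Tm = 2(7) + 4(6) = 14 + 24 = 38°C
Mismatches (positions where the bases are not complementary): 3 (at positions 1, 3, 8)
Effective Tm = 38 − 3×6 = 38 − 18 = 20°C

20°C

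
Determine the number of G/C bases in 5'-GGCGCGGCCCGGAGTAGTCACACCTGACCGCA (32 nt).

23

Scanning the sequence gives C=12, G=11, A=6, T=3.
Total G or C: 11 + 12 = 23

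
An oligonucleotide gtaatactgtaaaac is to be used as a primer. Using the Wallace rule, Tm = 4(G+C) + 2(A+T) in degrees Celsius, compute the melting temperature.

Scanning the sequence gives C=2, A=7, G=2, T=4.
A+T = 11, G+C = 4
Tm = 2(11) + 4(4) = 22 + 16 = 38°C

38°C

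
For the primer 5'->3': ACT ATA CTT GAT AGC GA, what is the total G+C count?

6

Base counts: T=5, C=3, G=3, A=6
G+C = 3 + 3 = 6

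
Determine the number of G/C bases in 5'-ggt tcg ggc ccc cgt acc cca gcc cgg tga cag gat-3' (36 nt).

A=5, G=12, C=14, T=5
Total G or C: 12 + 14 = 26

26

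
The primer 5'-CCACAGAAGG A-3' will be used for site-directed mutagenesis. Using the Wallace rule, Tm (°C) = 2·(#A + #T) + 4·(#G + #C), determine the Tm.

Base counts: C=3, G=3, T=0, A=5
A+T = 5, G+C = 6
Tm = 2×5 + 4×6 = 34°C

34°C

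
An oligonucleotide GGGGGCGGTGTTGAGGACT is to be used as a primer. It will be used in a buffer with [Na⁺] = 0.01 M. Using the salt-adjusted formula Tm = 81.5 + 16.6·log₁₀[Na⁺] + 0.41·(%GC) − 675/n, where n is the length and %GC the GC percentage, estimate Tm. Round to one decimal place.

Length n = 19. T=4, G=11, A=2, C=2
G+C = 13, so %GC = 13/19 × 100 = 68.421%
Salt term: 16.6 × (-2) = -33.2
GC term: 0.41 × 68.421 = 28.053; length term: −675/19 = −35.526
Tm = 81.5 + (-33.2) + 28.053 − 35.526 = 40.827 → 40.8°C

40.8°C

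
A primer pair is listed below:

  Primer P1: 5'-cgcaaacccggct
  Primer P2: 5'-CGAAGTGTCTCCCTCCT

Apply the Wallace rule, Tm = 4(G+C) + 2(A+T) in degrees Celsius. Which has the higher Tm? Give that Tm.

Primer P2, 54°C

Primer P1: A+T=4, G+C=9 → Tm = 2(4)+4(9) = 44°C
Primer P2: A+T=7, G+C=10 → Tm = 2(7)+4(10) = 54°C
44°C vs 54°C → primer P2 is higher.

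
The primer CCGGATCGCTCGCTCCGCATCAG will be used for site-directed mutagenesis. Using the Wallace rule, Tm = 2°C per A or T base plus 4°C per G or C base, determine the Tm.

T=4, G=6, A=3, C=10
So N_AT = 7 and N_GC = 16.
Tm = 4·16 + 2·7 = 64 + 14 = 78°C

78°C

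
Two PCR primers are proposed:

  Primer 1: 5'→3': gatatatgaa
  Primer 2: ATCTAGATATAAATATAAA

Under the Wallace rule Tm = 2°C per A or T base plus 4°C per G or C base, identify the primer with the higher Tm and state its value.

Primer 2, 42°C

Primer 1: A+T=8, G+C=2 → Tm = 2(8)+4(2) = 24°C
Primer 2: A+T=17, G+C=2 → Tm = 2(17)+4(2) = 42°C
24°C vs 42°C → primer 2 is higher.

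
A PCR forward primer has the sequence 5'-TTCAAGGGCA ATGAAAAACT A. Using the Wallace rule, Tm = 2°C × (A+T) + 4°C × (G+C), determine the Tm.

56°C

C=3, A=10, T=4, G=4
A+T = 14, G+C = 7
Tm = 4·7 + 2·14 = 28 + 28 = 56°C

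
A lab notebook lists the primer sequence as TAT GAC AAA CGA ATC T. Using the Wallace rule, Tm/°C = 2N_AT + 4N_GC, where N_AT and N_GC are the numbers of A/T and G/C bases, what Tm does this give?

Scanning the sequence gives G=2, A=7, C=3, T=4.
A+T = 11, G+C = 5
Tm = 4·5 + 2·11 = 20 + 22 = 42°C

42°C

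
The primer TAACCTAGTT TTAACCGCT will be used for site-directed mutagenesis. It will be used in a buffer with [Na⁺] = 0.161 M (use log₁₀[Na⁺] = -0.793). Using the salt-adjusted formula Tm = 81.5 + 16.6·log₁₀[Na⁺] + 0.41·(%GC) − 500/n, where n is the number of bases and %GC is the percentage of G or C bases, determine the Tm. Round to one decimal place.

57.1°C

Length n = 19. Base counts: C=5, T=7, G=2, A=5
G+C = 7, so %GC = 7/19 × 100 = 36.842%
Salt term: 16.6 × (-0.793) = -13.164
GC term: 0.41 × 36.842 = 15.105; length term: −500/19 = −26.316
Tm = 81.5 + (-13.164) + 15.105 − 26.316 = 57.125 → 57.1°C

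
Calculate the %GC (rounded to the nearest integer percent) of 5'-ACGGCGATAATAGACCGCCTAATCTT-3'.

46%

Counting bases: T=6, C=7, G=5, A=8
G+C = 5 + 7 = 12 out of 26 bases
%GC = 12/26 × 100 = 46.15% ≈ 46%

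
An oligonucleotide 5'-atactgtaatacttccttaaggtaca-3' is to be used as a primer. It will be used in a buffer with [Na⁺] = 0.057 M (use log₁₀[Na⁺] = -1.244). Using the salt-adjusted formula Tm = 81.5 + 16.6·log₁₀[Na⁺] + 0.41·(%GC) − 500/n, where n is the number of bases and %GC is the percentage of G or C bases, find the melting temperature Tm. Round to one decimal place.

54.2°C

Length n = 26. Base counts: T=9, G=3, C=5, A=9
G+C = 8, so %GC = 8/26 × 100 = 30.769%
Salt term: 16.6 × (-1.244) = -20.65
GC term: 0.41 × 30.769 = 12.615; length term: −500/26 = −19.231
Tm = 81.5 + (-20.65) + 12.615 − 19.231 = 54.234 → 54.2°C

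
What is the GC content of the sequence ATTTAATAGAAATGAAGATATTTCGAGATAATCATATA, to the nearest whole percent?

Counting bases: A=18, C=2, G=5, T=13
G+C = 5 + 2 = 7 out of 38 bases
%GC = 7/38 × 100 = 18.42% ≈ 18%

18%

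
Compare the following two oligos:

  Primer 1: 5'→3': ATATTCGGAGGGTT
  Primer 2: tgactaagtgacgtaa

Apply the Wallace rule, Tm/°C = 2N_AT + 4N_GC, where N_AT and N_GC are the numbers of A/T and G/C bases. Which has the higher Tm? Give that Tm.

Primer 1: A+T=8, G+C=6 → Tm = 2(8)+4(6) = 40°C
Primer 2: A+T=10, G+C=6 → Tm = 2(10)+4(6) = 44°C
40°C vs 44°C → primer 2 is higher.

Primer 2, 44°C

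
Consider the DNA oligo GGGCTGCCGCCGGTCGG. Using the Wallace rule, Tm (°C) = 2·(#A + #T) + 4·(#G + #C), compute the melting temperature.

64°C

Base counts: G=9, C=6, A=0, T=2
So N_AT = 2 and N_GC = 15.
Tm = 4·15 + 2·2 = 60 + 4 = 64°C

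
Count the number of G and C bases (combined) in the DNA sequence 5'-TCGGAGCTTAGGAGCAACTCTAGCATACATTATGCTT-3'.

Base counts: C=8, A=10, T=11, G=8
G+C = 8 + 8 = 16

16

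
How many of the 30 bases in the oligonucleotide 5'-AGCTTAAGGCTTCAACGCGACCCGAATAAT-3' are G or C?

T=6, A=10, G=6, C=8
Total G or C: 6 + 8 = 14

14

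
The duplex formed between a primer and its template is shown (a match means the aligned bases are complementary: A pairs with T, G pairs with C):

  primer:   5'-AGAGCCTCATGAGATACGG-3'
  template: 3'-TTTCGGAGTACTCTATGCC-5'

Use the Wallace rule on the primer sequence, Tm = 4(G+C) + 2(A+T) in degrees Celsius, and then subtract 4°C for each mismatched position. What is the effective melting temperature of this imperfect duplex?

Primer base counts: A=6, T=3, G=6, C=4 → A+T=9, G+C=10
Perfect-match Tm = 2(9) + 4(10) = 18 + 40 = 58°C
Mismatches (positions where the bases are not complementary): 1 (at position 2)
Effective Tm = 58 − 1×4 = 58 − 4 = 54°C

54°C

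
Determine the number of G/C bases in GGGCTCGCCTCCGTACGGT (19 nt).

Counting bases: G=7, T=4, A=1, C=7
Total G or C: 7 + 7 = 14

14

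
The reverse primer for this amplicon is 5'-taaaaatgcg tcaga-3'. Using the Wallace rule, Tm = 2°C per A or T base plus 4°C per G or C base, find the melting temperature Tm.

C=2, A=7, T=3, G=3
AT pairs contribute 10, GC pairs contribute 5.
Tm = 4·5 + 2·10 = 20 + 20 = 40°C

40°C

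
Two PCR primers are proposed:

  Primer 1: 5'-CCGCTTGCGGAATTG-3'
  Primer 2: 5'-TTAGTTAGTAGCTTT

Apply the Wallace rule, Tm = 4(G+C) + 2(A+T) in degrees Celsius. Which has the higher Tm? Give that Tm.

Primer 1: A+T=6, G+C=9 → Tm = 2(6)+4(9) = 48°C
Primer 2: A+T=11, G+C=4 → Tm = 2(11)+4(4) = 38°C
48°C vs 38°C → primer 1 is higher.

Primer 1, 48°C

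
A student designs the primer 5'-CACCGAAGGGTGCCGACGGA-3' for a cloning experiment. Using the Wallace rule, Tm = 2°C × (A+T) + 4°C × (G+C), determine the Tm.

Base counts: T=1, C=6, A=5, G=8
AT pairs contribute 6, GC pairs contribute 14.
Tm = 2(6) + 4(14) = 12 + 56 = 68°C

68°C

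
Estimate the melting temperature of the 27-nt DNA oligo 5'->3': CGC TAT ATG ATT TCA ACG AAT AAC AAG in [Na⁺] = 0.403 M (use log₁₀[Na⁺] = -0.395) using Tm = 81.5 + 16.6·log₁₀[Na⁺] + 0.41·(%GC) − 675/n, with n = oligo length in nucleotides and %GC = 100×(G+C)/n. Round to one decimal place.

Length n = 27. A=11, C=5, G=4, T=7
G+C = 9, so %GC = 9/27 × 100 = 33.333%
Salt term: 16.6 × (-0.395) = -6.557
GC term: 0.41 × 33.333 = 13.667; length term: −675/27 = −25
Tm = 81.5 + (-6.557) + 13.667 − 25 = 63.61 → 63.6°C

63.6°C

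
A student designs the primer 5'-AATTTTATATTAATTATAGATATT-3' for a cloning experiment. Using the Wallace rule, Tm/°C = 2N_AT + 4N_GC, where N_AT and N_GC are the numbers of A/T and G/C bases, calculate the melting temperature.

Scanning the sequence gives A=10, G=1, T=13, C=0.
So N_AT = 23 and N_GC = 1.
Tm = 2(23) + 4(1) = 46 + 4 = 50°C

50°C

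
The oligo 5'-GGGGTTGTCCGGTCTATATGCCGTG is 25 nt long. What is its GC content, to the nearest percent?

60%

Scanning the sequence gives G=10, T=8, A=2, C=5.
G+C = 10 + 5 = 15 out of 25 bases
%GC = 15/25 × 100 = 60% ≈ 60%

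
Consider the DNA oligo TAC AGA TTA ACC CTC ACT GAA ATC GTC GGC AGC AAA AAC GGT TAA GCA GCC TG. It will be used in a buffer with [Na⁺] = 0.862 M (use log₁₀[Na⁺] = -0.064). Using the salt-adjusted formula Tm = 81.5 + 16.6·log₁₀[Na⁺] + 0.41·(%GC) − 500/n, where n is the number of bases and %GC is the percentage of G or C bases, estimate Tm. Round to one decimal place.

Length n = 53. Scanning the sequence gives G=11, T=10, A=18, C=14.
G+C = 25, so %GC = 25/53 × 100 = 47.17%
Salt term: 16.6 × (-0.064) = -1.062
GC term: 0.41 × 47.17 = 19.34; length term: −500/53 = −9.434
Tm = 81.5 + (-1.062) + 19.34 − 9.434 = 90.344 → 90.3°C

90.3°C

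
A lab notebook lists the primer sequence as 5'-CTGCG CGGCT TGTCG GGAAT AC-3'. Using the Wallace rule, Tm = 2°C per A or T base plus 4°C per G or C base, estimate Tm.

72°C

Counting bases: G=8, A=3, T=5, C=6
So N_AT = 8 and N_GC = 14.
Tm = 4·14 + 2·8 = 56 + 16 = 72°C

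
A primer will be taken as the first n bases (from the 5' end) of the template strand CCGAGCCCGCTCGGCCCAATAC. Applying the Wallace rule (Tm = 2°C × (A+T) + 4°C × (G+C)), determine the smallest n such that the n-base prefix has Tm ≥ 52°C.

n = 14

First 13 bases: CCGAGCCCGCTCG → Tm = 48°C (< 52°C)
First 14 bases: CCGAGCCCGCTCGG → Tm = 52°C (≥ 52°C)
Each additional base adds 2°C (A/T) or 4°C (G/C), so Tm is non-decreasing in n; n = 14 is the first length to reach 52°C.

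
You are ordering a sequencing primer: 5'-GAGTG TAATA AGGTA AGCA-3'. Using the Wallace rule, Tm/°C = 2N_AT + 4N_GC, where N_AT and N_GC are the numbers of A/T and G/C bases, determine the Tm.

Counting bases: T=4, A=8, C=1, G=6
AT pairs contribute 12, GC pairs contribute 7.
Tm = 4·7 + 2·12 = 28 + 24 = 52°C

52°C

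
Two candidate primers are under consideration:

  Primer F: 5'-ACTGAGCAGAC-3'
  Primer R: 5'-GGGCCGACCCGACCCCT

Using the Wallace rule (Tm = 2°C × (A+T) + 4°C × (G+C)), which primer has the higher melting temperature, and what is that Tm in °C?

Primer F: A+T=5, G+C=6 → Tm = 2(5)+4(6) = 34°C
Primer R: A+T=3, G+C=14 → Tm = 2(3)+4(14) = 62°C
34°C vs 62°C → primer R is higher.

Primer R, 62°C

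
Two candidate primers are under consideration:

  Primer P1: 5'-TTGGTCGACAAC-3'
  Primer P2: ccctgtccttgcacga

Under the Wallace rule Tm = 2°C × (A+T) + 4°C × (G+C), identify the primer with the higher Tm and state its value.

Primer P1: A+T=6, G+C=6 → Tm = 2(6)+4(6) = 36°C
Primer P2: A+T=6, G+C=10 → Tm = 2(6)+4(10) = 52°C
36°C vs 52°C → primer P2 is higher.

Primer P2, 52°C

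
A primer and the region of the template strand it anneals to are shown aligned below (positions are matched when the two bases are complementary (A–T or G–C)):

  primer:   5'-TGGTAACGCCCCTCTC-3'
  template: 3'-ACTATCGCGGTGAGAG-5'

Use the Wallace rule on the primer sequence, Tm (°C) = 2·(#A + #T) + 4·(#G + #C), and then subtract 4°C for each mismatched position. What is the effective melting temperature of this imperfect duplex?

40°C

Primer base counts: A=2, T=4, G=3, C=7 → A+T=6, G+C=10
Perfect-match Tm = 2(6) + 4(10) = 12 + 40 = 52°C
Mismatches (positions where the bases are not complementary): 3 (at positions 3, 6, 11)
Effective Tm = 52 − 3×4 = 52 − 12 = 40°C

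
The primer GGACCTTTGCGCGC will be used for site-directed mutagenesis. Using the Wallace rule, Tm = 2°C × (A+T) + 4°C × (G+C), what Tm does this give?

Counting bases: A=1, C=5, G=5, T=3
AT pairs contribute 4, GC pairs contribute 10.
Tm = 2(4) + 4(10) = 8 + 40 = 48°C

48°C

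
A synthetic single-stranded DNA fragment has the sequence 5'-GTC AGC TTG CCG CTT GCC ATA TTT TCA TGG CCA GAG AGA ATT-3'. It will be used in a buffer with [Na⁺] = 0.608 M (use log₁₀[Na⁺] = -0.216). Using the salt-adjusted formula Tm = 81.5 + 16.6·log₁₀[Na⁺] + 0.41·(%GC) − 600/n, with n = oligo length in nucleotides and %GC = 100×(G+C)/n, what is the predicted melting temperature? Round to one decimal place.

Length n = 42. T=13, A=9, G=10, C=10
G+C = 20, so %GC = 20/42 × 100 = 47.619%
Salt term: 16.6 × (-0.216) = -3.586
GC term: 0.41 × 47.619 = 19.524; length term: −600/42 = −14.286
Tm = 81.5 + (-3.586) + 19.524 − 14.286 = 83.152 → 83.2°C

83.2°C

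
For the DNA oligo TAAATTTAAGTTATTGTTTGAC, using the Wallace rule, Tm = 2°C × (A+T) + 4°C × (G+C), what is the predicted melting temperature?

52°C

Scanning the sequence gives T=11, A=7, G=3, C=1.
So N_AT = 18 and N_GC = 4.
Tm = 2(18) + 4(4) = 36 + 16 = 52°C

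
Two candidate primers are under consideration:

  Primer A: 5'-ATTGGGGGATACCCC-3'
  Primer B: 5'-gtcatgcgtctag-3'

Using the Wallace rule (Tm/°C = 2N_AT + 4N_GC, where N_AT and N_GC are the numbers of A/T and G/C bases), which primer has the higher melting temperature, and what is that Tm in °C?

Primer A: A+T=6, G+C=9 → Tm = 2(6)+4(9) = 48°C
Primer B: A+T=6, G+C=7 → Tm = 2(6)+4(7) = 40°C
48°C vs 40°C → primer A is higher.

Primer A, 48°C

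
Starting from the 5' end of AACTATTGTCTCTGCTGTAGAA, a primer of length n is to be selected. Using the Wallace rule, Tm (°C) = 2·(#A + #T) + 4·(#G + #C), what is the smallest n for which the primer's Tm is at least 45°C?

n = 17

First 16 bases: AACTATTGTCTCTGCT → Tm = 44°C (< 45°C)
First 17 bases: AACTATTGTCTCTGCTG → Tm = 48°C (≥ 45°C)
Since every base adds ≥2°C, Tm only increases with n, so the threshold is first crossed at n = 17.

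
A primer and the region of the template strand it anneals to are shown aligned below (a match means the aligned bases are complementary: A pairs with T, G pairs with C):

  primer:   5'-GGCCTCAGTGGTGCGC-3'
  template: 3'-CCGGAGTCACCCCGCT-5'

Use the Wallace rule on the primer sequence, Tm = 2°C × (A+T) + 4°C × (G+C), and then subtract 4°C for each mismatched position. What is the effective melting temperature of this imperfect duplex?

48°C

Primer base counts: A=1, T=3, G=7, C=5 → A+T=4, G+C=12
Perfect-match Tm = 2(4) + 4(12) = 8 + 48 = 56°C
Mismatches (positions where the bases are not complementary): 2 (at positions 12, 16)
Effective Tm = 56 − 2×4 = 56 − 8 = 48°C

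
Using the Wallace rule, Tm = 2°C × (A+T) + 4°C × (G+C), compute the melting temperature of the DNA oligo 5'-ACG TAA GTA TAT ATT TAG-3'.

Scanning the sequence gives C=1, T=7, G=3, A=7.
So N_AT = 14 and N_GC = 4.
Tm = 2(14) + 4(4) = 28 + 16 = 44°C

44°C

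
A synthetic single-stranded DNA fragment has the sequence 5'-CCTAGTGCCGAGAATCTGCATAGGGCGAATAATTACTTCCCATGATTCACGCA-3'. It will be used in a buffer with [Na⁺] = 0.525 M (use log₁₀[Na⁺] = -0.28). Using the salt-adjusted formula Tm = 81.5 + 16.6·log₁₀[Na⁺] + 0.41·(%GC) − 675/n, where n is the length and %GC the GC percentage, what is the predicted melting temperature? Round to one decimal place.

83.5°C

Length n = 53. Base counts: G=11, T=13, C=14, A=15
G+C = 25, so %GC = 25/53 × 100 = 47.17%
Salt term: 16.6 × (-0.28) = -4.648
GC term: 0.41 × 47.17 = 19.34; length term: −675/53 = −12.736
Tm = 81.5 + (-4.648) + 19.34 − 12.736 = 83.456 → 83.5°C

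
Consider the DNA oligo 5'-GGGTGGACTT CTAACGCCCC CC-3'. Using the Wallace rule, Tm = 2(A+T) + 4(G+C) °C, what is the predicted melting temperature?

74°C

Counting bases: C=9, G=6, A=3, T=4
AT pairs contribute 7, GC pairs contribute 15.
Tm = 2×7 + 4×15 = 74°C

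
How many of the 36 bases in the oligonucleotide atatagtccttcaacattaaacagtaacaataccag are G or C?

11

Scanning the sequence gives A=16, T=9, C=8, G=3.
G+C = 3 + 8 = 11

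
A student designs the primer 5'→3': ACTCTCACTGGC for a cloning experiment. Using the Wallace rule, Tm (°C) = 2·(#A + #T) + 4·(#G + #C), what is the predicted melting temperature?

A=2, C=5, T=3, G=2
So N_AT = 5 and N_GC = 7.
Tm = 4·7 + 2·5 = 28 + 10 = 38°C

38°C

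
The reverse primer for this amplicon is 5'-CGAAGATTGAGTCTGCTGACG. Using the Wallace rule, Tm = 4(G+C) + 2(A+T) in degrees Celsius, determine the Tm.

Counting bases: G=7, T=5, C=4, A=5
AT pairs contribute 10, GC pairs contribute 11.
Tm = 2×10 + 4×11 = 64°C

64°C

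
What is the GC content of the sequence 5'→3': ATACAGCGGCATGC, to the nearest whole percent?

Base counts: T=2, C=4, A=4, G=4
G+C = 4 + 4 = 8 out of 14 bases
%GC = 8/14 × 100 = 57.14% ≈ 57%

57%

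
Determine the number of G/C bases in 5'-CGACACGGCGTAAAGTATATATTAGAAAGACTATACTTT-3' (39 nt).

Base counts: T=11, C=6, G=7, A=15
Total G or C: 7 + 6 = 13

13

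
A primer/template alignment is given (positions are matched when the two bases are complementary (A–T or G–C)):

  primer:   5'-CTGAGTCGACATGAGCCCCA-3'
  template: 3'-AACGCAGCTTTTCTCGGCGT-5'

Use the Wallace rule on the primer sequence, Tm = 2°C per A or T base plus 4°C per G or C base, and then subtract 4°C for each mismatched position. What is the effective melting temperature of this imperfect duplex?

44°C

Primer base counts: A=5, T=3, G=5, C=7 → A+T=8, G+C=12
Perfect-match Tm = 2(8) + 4(12) = 16 + 48 = 64°C
Mismatches (positions where the bases are not complementary): 5 (at positions 1, 4, 10, 12, 18)
Effective Tm = 64 − 5×4 = 64 − 20 = 44°C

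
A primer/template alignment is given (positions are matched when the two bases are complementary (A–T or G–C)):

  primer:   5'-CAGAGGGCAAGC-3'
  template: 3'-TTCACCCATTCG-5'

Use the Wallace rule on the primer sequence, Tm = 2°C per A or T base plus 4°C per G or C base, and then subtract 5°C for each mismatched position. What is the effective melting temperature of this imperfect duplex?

25°C

Primer base counts: A=4, T=0, G=5, C=3 → A+T=4, G+C=8
Perfect-match Tm = 2(4) + 4(8) = 8 + 32 = 40°C
Mismatches (positions where the bases are not complementary): 3 (at positions 1, 4, 8)
Effective Tm = 40 − 3×5 = 40 − 15 = 25°C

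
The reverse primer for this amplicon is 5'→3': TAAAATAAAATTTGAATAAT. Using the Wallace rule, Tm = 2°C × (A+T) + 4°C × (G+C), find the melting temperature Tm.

42°C

Counting bases: T=7, G=1, C=0, A=12
AT pairs contribute 19, GC pairs contribute 1.
Tm = 2×19 + 4×1 = 42°C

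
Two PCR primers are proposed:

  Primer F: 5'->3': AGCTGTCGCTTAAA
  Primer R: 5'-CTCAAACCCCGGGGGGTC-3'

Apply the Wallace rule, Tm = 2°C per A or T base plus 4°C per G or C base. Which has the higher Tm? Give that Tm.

Primer R, 62°C

Primer F: A+T=8, G+C=6 → Tm = 2(8)+4(6) = 40°C
Primer R: A+T=5, G+C=13 → Tm = 2(5)+4(13) = 62°C
40°C vs 62°C → primer R is higher.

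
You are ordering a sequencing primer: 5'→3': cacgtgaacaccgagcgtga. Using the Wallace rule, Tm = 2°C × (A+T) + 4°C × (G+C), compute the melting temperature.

Base counts: A=6, T=2, G=6, C=6
So N_AT = 8 and N_GC = 12.
Tm = 2×8 + 4×12 = 64°C

64°C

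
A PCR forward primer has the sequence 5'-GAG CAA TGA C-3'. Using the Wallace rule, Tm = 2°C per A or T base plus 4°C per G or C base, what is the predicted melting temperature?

30°C

Scanning the sequence gives A=4, C=2, T=1, G=3.
So N_AT = 5 and N_GC = 5.
Tm = 2(5) + 4(5) = 10 + 20 = 30°C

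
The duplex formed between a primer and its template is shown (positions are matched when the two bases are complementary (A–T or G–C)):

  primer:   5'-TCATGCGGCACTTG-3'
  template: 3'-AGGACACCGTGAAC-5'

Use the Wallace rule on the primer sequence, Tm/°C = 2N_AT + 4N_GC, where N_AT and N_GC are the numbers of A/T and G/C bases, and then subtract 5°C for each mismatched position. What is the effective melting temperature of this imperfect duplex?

Primer base counts: A=2, T=4, G=4, C=4 → A+T=6, G+C=8
Perfect-match Tm = 2(6) + 4(8) = 12 + 32 = 44°C
Mismatches (positions where the bases are not complementary): 2 (at positions 3, 6)
Effective Tm = 44 − 2×5 = 44 − 10 = 34°C

34°C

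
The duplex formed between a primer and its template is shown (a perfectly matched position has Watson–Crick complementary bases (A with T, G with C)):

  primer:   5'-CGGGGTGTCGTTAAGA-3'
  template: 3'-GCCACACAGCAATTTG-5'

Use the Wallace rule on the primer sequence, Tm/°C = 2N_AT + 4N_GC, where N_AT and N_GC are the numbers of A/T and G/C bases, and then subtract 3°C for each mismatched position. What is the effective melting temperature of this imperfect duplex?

41°C

Primer base counts: A=3, T=4, G=7, C=2 → A+T=7, G+C=9
Perfect-match Tm = 2(7) + 4(9) = 14 + 36 = 50°C
Mismatches (positions where the bases are not complementary): 3 (at positions 4, 15, 16)
Effective Tm = 50 − 3×3 = 50 − 9 = 41°C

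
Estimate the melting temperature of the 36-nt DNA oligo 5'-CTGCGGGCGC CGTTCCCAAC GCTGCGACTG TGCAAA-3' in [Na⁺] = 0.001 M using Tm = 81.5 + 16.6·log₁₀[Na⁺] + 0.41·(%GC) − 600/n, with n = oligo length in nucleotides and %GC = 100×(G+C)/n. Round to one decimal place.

42.4°C

Length n = 36. A=6, G=11, T=6, C=13
G+C = 24, so %GC = 24/36 × 100 = 66.667%
Salt term: 16.6 × (-3) = -49.8
GC term: 0.41 × 66.667 = 27.333; length term: −600/36 = −16.667
Tm = 81.5 + (-49.8) + 27.333 − 16.667 = 42.366 → 42.4°C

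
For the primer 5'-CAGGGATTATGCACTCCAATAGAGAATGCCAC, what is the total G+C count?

15

T=6, C=8, A=11, G=7
Total G or C: 7 + 8 = 15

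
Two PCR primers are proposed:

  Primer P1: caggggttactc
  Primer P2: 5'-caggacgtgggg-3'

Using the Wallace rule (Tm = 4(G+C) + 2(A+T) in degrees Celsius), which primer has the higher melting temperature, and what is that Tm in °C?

Primer P2, 42°C

Primer P1: A+T=5, G+C=7 → Tm = 2(5)+4(7) = 38°C
Primer P2: A+T=3, G+C=9 → Tm = 2(3)+4(9) = 42°C
38°C vs 42°C → primer P2 is higher.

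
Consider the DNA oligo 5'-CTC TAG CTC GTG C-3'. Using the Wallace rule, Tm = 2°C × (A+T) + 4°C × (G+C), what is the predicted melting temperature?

Scanning the sequence gives G=3, T=4, A=1, C=5.
So N_AT = 5 and N_GC = 8.
Tm = 4·8 + 2·5 = 32 + 10 = 42°C

42°C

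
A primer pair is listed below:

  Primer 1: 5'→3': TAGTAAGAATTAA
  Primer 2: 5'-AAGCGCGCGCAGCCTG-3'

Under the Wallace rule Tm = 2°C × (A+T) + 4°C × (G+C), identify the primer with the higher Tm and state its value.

Primer 2, 56°C

Primer 1: A+T=11, G+C=2 → Tm = 2(11)+4(2) = 30°C
Primer 2: A+T=4, G+C=12 → Tm = 2(4)+4(12) = 56°C
30°C vs 56°C → primer 2 is higher.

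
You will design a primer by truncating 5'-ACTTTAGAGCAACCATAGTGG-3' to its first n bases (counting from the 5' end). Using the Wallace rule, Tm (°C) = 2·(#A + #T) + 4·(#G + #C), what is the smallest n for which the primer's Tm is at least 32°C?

First 11 bases: ACTTTAGAGCA → Tm = 30°C (< 32°C)
First 12 bases: ACTTTAGAGCAA → Tm = 32°C (≥ 32°C)
Since every base adds ≥2°C, Tm only increases with n, so the threshold is first crossed at n = 12.

n = 12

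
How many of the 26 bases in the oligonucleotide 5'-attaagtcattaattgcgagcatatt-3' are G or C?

Base counts: G=4, T=10, C=3, A=9
G+C = 4 + 3 = 7

7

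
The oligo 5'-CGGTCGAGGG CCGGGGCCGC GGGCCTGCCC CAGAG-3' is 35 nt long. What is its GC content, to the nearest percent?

86%

Base counts: A=3, T=2, G=17, C=13
G+C = 17 + 13 = 30 out of 35 bases
%GC = 30/35 × 100 = 85.71% ≈ 86%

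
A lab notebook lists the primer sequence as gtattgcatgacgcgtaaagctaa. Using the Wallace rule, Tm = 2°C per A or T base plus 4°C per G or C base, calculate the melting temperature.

68°C

Counting bases: C=4, A=8, T=6, G=6
So N_AT = 14 and N_GC = 10.
Tm = 2(14) + 4(10) = 28 + 40 = 68°C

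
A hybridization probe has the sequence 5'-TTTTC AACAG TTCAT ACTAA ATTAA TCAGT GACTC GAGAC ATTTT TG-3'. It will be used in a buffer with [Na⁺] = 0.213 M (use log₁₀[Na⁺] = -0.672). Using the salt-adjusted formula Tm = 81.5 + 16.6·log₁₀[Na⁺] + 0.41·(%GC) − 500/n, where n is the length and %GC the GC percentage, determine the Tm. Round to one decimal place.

71.9°C

Length n = 47. Counting bases: G=6, C=8, T=18, A=15
G+C = 14, so %GC = 14/47 × 100 = 29.787%
Salt term: 16.6 × (-0.672) = -11.155
GC term: 0.41 × 29.787 = 12.213; length term: −500/47 = −10.638
Tm = 81.5 + (-11.155) + 12.213 − 10.638 = 71.92 → 71.9°C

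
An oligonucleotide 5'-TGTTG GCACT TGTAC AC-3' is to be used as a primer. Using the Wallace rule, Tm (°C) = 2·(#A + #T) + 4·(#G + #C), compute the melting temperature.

50°C

Counting bases: T=6, G=4, C=4, A=3
A+T = 9, G+C = 8
Tm = 4·8 + 2·9 = 32 + 18 = 50°C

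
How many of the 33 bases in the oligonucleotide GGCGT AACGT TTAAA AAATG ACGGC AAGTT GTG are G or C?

14

Scanning the sequence gives T=8, G=10, C=4, A=11.
Total G or C: 10 + 4 = 14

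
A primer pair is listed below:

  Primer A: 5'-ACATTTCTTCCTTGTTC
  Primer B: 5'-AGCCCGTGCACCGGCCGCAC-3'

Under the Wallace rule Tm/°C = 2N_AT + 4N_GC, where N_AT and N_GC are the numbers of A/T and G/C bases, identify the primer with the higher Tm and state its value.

Primer A: A+T=11, G+C=6 → Tm = 2(11)+4(6) = 46°C
Primer B: A+T=4, G+C=16 → Tm = 2(4)+4(16) = 72°C
46°C vs 72°C → primer B is higher.

Primer B, 72°C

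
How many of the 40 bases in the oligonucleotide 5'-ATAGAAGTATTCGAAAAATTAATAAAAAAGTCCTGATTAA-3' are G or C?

Scanning the sequence gives A=21, T=11, C=3, G=5.
Total G or C: 5 + 3 = 8

8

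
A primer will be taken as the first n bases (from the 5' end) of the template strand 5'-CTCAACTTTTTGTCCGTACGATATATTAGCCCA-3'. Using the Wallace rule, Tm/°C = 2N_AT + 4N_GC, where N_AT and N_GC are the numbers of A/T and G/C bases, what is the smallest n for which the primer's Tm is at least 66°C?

First 23 bases: CTCAACTTTTTGTCCGTACGATA → Tm = 64°C (< 66°C)
First 24 bases: CTCAACTTTTTGTCCGTACGATAT → Tm = 66°C (≥ 66°C)
Each additional base adds 2°C (A/T) or 4°C (G/C), so Tm is non-decreasing in n; n = 24 is the first length to reach 66°C.

n = 24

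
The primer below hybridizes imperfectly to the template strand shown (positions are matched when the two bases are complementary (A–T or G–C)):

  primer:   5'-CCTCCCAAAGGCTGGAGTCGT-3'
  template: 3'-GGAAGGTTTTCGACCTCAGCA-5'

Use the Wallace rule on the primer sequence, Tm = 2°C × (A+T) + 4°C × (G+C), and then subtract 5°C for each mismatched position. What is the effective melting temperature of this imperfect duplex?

58°C

Primer base counts: A=4, T=4, G=6, C=7 → A+T=8, G+C=13
Perfect-match Tm = 2(8) + 4(13) = 16 + 52 = 68°C
Mismatches (positions where the bases are not complementary): 2 (at positions 4, 10)
Effective Tm = 68 − 2×5 = 68 − 10 = 58°C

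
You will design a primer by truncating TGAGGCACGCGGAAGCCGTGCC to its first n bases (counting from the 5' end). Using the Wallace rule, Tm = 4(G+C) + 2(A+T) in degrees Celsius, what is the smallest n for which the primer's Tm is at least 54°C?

First 15 bases: TGAGGCACGCGGAAG → Tm = 50°C (< 54°C)
First 16 bases: TGAGGCACGCGGAAGC → Tm = 54°C (≥ 54°C)
Each additional base adds 2°C (A/T) or 4°C (G/C), so Tm is non-decreasing in n; n = 16 is the first length to reach 54°C.

n = 16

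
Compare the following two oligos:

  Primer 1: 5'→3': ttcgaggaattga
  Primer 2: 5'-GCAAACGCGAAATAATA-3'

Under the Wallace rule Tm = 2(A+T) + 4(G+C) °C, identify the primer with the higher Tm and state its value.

Primer 1: A+T=8, G+C=5 → Tm = 2(8)+4(5) = 36°C
Primer 2: A+T=11, G+C=6 → Tm = 2(11)+4(6) = 46°C
36°C vs 46°C → primer 2 is higher.

Primer 2, 46°C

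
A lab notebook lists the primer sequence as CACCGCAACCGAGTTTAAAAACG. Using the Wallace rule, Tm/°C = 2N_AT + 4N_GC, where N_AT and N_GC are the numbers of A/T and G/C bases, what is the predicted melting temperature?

68°C

Counting bases: G=4, C=7, A=9, T=3
AT pairs contribute 12, GC pairs contribute 11.
Tm = 4·11 + 2·12 = 44 + 24 = 68°C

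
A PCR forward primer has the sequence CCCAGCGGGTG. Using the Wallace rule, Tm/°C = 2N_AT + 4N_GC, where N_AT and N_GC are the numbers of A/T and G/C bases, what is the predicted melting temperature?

Base counts: T=1, G=5, A=1, C=4
So N_AT = 2 and N_GC = 9.
Tm = 4·9 + 2·2 = 36 + 4 = 40°C

40°C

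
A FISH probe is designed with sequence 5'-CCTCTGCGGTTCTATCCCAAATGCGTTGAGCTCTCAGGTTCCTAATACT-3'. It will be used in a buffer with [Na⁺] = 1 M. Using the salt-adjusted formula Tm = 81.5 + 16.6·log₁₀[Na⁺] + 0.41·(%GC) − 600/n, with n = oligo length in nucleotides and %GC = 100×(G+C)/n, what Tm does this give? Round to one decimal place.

Length n = 49. Counting bases: G=9, A=9, C=15, T=16
G+C = 24, so %GC = 24/49 × 100 = 48.98%
Salt term: 16.6 × (0) = 0
GC term: 0.41 × 48.98 = 20.082; length term: −600/49 = −12.245
Tm = 81.5 + (0) + 20.082 − 12.245 = 89.337 → 89.3°C

89.3°C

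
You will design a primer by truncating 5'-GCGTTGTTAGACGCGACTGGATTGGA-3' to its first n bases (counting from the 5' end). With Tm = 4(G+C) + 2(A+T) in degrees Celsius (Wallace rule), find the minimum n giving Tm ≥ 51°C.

First 16 bases: GCGTTGTTAGACGCGA → Tm = 50°C (< 51°C)
First 17 bases: GCGTTGTTAGACGCGAC → Tm = 54°C (≥ 51°C)
Since every base adds ≥2°C, Tm only increases with n, so the threshold is first crossed at n = 17.

n = 17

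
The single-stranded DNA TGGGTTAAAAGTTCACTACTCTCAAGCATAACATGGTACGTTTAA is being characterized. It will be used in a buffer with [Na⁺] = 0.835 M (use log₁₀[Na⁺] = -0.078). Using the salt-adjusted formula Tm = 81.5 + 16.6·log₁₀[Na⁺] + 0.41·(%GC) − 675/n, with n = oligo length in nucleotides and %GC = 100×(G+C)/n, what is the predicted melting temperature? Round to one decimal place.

79.8°C

Length n = 45. Scanning the sequence gives A=15, G=8, C=8, T=14.
G+C = 16, so %GC = 16/45 × 100 = 35.556%
Salt term: 16.6 × (-0.078) = -1.295
GC term: 0.41 × 35.556 = 14.578; length term: −675/45 = −15
Tm = 81.5 + (-1.295) + 14.578 − 15 = 79.783 → 79.8°C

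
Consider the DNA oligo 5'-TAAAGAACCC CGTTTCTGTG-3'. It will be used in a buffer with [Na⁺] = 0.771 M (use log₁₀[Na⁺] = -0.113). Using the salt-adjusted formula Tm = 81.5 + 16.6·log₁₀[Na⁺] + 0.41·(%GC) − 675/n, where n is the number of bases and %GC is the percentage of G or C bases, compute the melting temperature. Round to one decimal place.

64.3°C

Length n = 20. Base counts: A=5, C=5, G=4, T=6
G+C = 9, so %GC = 9/20 × 100 = 45%
Salt term: 16.6 × (-0.113) = -1.876
GC term: 0.41 × 45 = 18.45; length term: −675/20 = −33.75
Tm = 81.5 + (-1.876) + 18.45 − 33.75 = 64.324 → 64.3°C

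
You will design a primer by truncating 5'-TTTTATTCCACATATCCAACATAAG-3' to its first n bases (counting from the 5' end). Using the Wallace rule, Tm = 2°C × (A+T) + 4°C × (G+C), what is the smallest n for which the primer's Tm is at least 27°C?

n = 11

First 10 bases: TTTTATTCCA → Tm = 24°C (< 27°C)
First 11 bases: TTTTATTCCAC → Tm = 28°C (≥ 27°C)
Since every base adds ≥2°C, Tm only increases with n, so the threshold is first crossed at n = 11.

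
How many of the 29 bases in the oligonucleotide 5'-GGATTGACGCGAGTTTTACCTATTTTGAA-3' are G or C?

11

Base counts: A=7, T=11, G=7, C=4
Total G or C: 7 + 4 = 11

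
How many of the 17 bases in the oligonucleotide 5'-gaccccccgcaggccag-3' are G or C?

14

A=3, C=9, G=5, T=0
G+C = 5 + 9 = 14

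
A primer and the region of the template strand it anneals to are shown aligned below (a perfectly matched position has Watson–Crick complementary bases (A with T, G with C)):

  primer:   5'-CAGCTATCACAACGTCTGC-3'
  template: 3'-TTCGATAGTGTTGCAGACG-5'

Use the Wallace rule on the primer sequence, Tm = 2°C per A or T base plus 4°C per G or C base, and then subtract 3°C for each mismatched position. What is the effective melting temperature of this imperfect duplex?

55°C

Primer base counts: A=5, T=4, G=3, C=7 → A+T=9, G+C=10
Perfect-match Tm = 2(9) + 4(10) = 18 + 40 = 58°C
Mismatches (positions where the bases are not complementary): 1 (at position 1)
Effective Tm = 58 − 1×3 = 58 − 3 = 55°C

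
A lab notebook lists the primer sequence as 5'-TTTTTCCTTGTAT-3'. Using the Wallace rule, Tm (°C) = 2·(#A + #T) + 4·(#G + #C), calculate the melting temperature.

32°C

Scanning the sequence gives C=2, T=9, G=1, A=1.
So N_AT = 10 and N_GC = 3.
Tm = 4·3 + 2·10 = 12 + 20 = 32°C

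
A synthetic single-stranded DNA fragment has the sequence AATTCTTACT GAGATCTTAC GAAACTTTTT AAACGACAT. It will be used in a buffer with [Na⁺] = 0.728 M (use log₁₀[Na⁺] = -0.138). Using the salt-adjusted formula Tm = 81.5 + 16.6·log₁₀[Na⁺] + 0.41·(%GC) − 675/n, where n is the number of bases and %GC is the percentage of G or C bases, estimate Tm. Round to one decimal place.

73.5°C

Length n = 39. Counting bases: C=7, T=14, A=14, G=4
G+C = 11, so %GC = 11/39 × 100 = 28.205%
Salt term: 16.6 × (-0.138) = -2.291
GC term: 0.41 × 28.205 = 11.564; length term: −675/39 = −17.308
Tm = 81.5 + (-2.291) + 11.564 − 17.308 = 73.465 → 73.5°C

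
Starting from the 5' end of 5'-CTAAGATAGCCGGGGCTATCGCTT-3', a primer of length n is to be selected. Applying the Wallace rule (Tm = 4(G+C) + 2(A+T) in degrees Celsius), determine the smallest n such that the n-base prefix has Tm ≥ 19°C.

First 7 bases: CTAAGAT → Tm = 18°C (< 19°C)
First 8 bases: CTAAGATA → Tm = 20°C (≥ 19°C)
Since every base adds ≥2°C, Tm only increases with n, so the threshold is first crossed at n = 8.

n = 8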